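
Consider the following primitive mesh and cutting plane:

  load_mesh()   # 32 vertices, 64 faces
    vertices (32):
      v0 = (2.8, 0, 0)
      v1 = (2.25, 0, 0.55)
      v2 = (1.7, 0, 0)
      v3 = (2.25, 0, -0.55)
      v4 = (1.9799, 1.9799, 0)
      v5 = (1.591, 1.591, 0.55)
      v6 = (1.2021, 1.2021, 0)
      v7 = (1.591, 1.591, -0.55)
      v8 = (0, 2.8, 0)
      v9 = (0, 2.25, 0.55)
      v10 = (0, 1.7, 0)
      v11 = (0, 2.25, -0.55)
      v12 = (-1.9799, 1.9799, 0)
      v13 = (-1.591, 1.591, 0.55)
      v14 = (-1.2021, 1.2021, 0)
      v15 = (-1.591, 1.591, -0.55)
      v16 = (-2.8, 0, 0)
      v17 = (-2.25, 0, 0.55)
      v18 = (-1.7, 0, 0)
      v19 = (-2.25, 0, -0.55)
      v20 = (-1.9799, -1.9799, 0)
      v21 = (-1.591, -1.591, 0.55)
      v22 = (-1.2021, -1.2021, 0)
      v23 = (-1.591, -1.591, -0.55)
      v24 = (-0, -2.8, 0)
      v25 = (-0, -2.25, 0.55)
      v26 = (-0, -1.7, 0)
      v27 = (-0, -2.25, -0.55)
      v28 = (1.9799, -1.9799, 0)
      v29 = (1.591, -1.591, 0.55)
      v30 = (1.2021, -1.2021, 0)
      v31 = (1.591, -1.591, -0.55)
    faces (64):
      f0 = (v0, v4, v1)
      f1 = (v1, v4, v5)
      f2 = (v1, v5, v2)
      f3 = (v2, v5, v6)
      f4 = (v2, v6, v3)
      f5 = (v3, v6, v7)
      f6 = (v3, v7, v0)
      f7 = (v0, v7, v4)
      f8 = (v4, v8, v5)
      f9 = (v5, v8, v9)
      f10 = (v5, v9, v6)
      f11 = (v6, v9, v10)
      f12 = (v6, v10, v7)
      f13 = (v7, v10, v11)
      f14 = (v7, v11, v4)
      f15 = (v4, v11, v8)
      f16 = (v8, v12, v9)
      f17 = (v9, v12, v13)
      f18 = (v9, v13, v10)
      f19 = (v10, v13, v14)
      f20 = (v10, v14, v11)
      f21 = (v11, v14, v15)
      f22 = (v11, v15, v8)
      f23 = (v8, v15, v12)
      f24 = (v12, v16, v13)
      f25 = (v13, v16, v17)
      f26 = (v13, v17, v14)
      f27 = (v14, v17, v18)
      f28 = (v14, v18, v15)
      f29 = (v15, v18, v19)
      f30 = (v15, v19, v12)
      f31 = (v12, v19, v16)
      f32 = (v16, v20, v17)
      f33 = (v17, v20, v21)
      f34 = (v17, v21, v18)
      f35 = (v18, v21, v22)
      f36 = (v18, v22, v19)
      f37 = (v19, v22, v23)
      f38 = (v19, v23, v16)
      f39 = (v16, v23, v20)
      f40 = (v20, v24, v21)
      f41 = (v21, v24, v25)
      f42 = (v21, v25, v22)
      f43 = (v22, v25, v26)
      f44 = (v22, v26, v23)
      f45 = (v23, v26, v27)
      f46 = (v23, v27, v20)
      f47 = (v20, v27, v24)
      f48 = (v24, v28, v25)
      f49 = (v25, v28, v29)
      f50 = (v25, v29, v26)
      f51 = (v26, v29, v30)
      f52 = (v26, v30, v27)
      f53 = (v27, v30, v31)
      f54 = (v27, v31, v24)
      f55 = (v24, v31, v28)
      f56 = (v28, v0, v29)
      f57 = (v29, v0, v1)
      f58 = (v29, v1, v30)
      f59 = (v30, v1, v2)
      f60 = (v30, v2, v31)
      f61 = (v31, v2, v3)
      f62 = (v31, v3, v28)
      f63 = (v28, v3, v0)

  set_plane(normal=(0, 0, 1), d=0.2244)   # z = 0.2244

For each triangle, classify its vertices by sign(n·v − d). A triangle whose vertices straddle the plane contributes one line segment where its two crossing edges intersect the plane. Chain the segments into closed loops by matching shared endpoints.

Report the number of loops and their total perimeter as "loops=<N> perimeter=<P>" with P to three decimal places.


loops=2 perimeter=27.553

Straddling triangles (32 of 64):
  (v0,v4,v1) [--+] → (2.0901, 1.1721, 0.2244)–(2.5756, 0, 0.2244)  len=1.2687
  (v1,v4,v5) [+-+] → (2.0901, 1.1721, 0.2244)–(1.82123, 1.82123, 0.2244)  len=0.7026
  (v1,v5,v2) [++-] → (1.65553, 0.649128, 0.2244)–(1.9244, 0, 0.2244)  len=0.7026
  (v2,v5,v6) [-+-] → (1.65553, 0.649128, 0.2244)–(1.36077, 1.36077, 0.2244)  len=0.7703
  (v4,v8,v5) [--+] → (0.649128, 2.30673, 0.2244)–(1.82123, 1.82123, 0.2244)  len=1.2687
  (v5,v8,v9) [+-+] → (0.649128, 2.30673, 0.2244)–(0, 2.5756, 0.2244)  len=0.7026
  (v5,v9,v6) [++-] → (0.711643, 1.62964, 0.2244)–(1.36077, 1.36077, 0.2244)  len=0.7026
  (v6,v9,v10) [-+-] → (0.711643, 1.62964, 0.2244)–(0, 1.9244, 0.2244)  len=0.7703
  (v8,v12,v9) [--+] → (-1.1721, 2.0901, 0.2244)–(0, 2.5756, 0.2244)  len=1.2687
  (v9,v12,v13) [+-+] → (-1.1721, 2.0901, 0.2244)–(-1.82123, 1.82123, 0.2244)  len=0.7026
  (v9,v13,v10) [++-] → (-0.649128, 1.65553, 0.2244)–(0, 1.9244, 0.2244)  len=0.7026
  (v10,v13,v14) [-+-] → (-0.649128, 1.65553, 0.2244)–(-1.36077, 1.36077, 0.2244)  len=0.7703
  (v12,v16,v13) [--+] → (-2.30673, 0.649128, 0.2244)–(-1.82123, 1.82123, 0.2244)  len=1.2687
  (v13,v16,v17) [+-+] → (-2.30673, 0.649128, 0.2244)–(-2.5756, 0, 0.2244)  len=0.7026
  (v13,v17,v14) [++-] → (-1.62964, 0.711643, 0.2244)–(-1.36077, 1.36077, 0.2244)  len=0.7026
  (v14,v17,v18) [-+-] → (-1.62964, 0.711643, 0.2244)–(-1.9244, 0, 0.2244)  len=0.7703
  (v16,v20,v17) [--+] → (-2.0901, -1.1721, 0.2244)–(-2.5756, 0, 0.2244)  len=1.2687
  (v17,v20,v21) [+-+] → (-2.0901, -1.1721, 0.2244)–(-1.82123, -1.82123, 0.2244)  len=0.7026
  (v17,v21,v18) [++-] → (-1.65553, -0.649128, 0.2244)–(-1.9244, 0, 0.2244)  len=0.7026
  (v18,v21,v22) [-+-] → (-1.65553, -0.649128, 0.2244)–(-1.36077, -1.36077, 0.2244)  len=0.7703
  (v20,v24,v21) [--+] → (-0.649128, -2.30673, 0.2244)–(-1.82123, -1.82123, 0.2244)  len=1.2687
  (v21,v24,v25) [+-+] → (-0.649128, -2.30673, 0.2244)–(0, -2.5756, 0.2244)  len=0.7026
  (v21,v25,v22) [++-] → (-0.711643, -1.62964, 0.2244)–(-1.36077, -1.36077, 0.2244)  len=0.7026
  (v22,v25,v26) [-+-] → (-0.711643, -1.62964, 0.2244)–(0, -1.9244, 0.2244)  len=0.7703
  (v24,v28,v25) [--+] → (1.1721, -2.0901, 0.2244)–(0, -2.5756, 0.2244)  len=1.2687
  (v25,v28,v29) [+-+] → (1.1721, -2.0901, 0.2244)–(1.82123, -1.82123, 0.2244)  len=0.7026
  (v25,v29,v26) [++-] → (0.649128, -1.65553, 0.2244)–(0, -1.9244, 0.2244)  len=0.7026
  (v26,v29,v30) [-+-] → (0.649128, -1.65553, 0.2244)–(1.36077, -1.36077, 0.2244)  len=0.7703
  (v28,v0,v29) [--+] → (2.30673, -0.649128, 0.2244)–(1.82123, -1.82123, 0.2244)  len=1.2687
  (v29,v0,v1) [+-+] → (2.30673, -0.649128, 0.2244)–(2.5756, 0, 0.2244)  len=0.7026
  (v29,v1,v30) [++-] → (1.62964, -0.711643, 0.2244)–(1.36077, -1.36077, 0.2244)  len=0.7026
  (v30,v1,v2) [-+-] → (1.62964, -0.711643, 0.2244)–(1.9244, 0, 0.2244)  len=0.7703

Chained into 2 loop(s):
  loop 1: 16 segments, perimeter = 15.7703
  loop 2: 16 segments, perimeter = 11.7830
Total perimeter = 27.553


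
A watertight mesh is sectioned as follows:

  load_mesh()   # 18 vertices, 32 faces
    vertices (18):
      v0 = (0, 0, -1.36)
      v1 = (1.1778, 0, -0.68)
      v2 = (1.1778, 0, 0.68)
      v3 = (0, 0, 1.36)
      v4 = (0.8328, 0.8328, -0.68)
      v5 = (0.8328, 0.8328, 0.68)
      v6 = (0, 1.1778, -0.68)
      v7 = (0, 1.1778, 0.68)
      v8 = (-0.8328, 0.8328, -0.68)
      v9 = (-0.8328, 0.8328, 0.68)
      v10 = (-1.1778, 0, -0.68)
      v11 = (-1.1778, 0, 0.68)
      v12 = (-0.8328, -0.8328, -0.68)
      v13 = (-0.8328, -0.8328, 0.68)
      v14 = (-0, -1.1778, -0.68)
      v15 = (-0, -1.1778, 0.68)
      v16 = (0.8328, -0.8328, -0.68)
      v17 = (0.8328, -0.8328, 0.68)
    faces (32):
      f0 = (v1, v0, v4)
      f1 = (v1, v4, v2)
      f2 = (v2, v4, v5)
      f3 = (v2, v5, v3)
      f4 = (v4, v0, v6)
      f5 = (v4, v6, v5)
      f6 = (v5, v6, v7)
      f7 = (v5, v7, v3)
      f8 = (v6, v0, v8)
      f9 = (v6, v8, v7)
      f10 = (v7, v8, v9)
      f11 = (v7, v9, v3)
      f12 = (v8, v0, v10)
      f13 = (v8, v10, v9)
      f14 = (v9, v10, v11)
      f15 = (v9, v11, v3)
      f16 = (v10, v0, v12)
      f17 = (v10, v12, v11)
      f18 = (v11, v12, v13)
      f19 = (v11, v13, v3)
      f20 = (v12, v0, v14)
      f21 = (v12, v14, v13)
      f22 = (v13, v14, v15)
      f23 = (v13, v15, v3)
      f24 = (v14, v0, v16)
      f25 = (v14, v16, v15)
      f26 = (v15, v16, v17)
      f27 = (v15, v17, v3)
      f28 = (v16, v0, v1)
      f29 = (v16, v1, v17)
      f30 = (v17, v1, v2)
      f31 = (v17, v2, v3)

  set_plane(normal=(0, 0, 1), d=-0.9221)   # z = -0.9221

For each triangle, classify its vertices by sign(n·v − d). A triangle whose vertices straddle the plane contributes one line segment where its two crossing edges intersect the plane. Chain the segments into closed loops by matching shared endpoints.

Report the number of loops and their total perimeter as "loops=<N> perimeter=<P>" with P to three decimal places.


loops=1 perimeter=4.644

Straddling triangles (8 of 32):
  (v1,v0,v4) [+-+] → (0.758469, 0, -0.9221)–(0.536299, 0.536299, -0.9221)  len=0.5805
  (v4,v0,v6) [+-+] → (0.536299, 0.536299, -0.9221)–(0, 0.758469, -0.9221)  len=0.5805
  (v6,v0,v8) [+-+] → (0, 0.758469, -0.9221)–(-0.536299, 0.536299, -0.9221)  len=0.5805
  (v8,v0,v10) [+-+] → (-0.536299, 0.536299, -0.9221)–(-0.758469, 0, -0.9221)  len=0.5805
  (v10,v0,v12) [+-+] → (-0.758469, 0, -0.9221)–(-0.536299, -0.536299, -0.9221)  len=0.5805
  (v12,v0,v14) [+-+] → (-0.536299, -0.536299, -0.9221)–(0, -0.758469, -0.9221)  len=0.5805
  (v14,v0,v16) [+-+] → (0, -0.758469, -0.9221)–(0.536299, -0.536299, -0.9221)  len=0.5805
  (v16,v0,v1) [+-+] → (0.536299, -0.536299, -0.9221)–(0.758469, 0, -0.9221)  len=0.5805

Chained into 1 loop(s):
  loop 1: 8 segments, perimeter = 4.6440
Total perimeter = 4.644


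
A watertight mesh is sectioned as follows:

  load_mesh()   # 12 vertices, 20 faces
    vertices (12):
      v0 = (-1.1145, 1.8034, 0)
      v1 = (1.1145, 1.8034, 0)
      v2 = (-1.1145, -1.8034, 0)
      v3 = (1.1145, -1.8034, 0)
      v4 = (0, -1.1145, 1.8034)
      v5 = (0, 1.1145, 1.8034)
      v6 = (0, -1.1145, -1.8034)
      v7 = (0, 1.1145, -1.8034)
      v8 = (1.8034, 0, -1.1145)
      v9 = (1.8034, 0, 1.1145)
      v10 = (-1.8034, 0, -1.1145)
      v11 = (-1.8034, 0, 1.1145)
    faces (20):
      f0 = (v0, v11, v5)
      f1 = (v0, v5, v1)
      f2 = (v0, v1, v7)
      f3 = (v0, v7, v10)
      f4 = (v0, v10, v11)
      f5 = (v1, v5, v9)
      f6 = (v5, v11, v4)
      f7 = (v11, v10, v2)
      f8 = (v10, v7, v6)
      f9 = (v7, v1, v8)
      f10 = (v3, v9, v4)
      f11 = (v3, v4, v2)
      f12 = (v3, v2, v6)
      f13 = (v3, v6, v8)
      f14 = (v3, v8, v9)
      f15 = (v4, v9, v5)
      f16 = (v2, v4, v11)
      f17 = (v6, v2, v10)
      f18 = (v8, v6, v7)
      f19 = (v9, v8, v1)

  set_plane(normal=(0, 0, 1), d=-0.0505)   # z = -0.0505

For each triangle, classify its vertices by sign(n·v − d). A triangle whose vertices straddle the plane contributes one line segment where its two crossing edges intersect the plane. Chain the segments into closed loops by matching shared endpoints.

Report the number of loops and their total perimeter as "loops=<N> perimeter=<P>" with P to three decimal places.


Straddling triangles (10 of 20):
  (v0,v1,v7) [++-] → (1.08329, 1.78411, -0.0505)–(-1.08329, 1.78411, -0.0505)  len=2.1666
  (v0,v7,v10) [+--] → (-1.08329, 1.78411, -0.0505)–(-1.14572, 1.72168, -0.0505)  len=0.0883
  (v0,v10,v11) [+-+] → (-1.14572, 1.72168, -0.0505)–(-1.8034, 0, -0.0505)  len=1.8430
  (v11,v10,v2) [+-+] → (-1.8034, 0, -0.0505)–(-1.14572, -1.72168, -0.0505)  len=1.8430
  (v7,v1,v8) [-+-] → (1.08329, 1.78411, -0.0505)–(1.14572, 1.72168, -0.0505)  len=0.0883
  (v3,v2,v6) [++-] → (-1.08329, -1.78411, -0.0505)–(1.08329, -1.78411, -0.0505)  len=2.1666
  (v3,v6,v8) [+--] → (1.08329, -1.78411, -0.0505)–(1.14572, -1.72168, -0.0505)  len=0.0883
  (v3,v8,v9) [+-+] → (1.14572, -1.72168, -0.0505)–(1.8034, 0, -0.0505)  len=1.8430
  (v6,v2,v10) [-+-] → (-1.08329, -1.78411, -0.0505)–(-1.14572, -1.72168, -0.0505)  len=0.0883
  (v9,v8,v1) [+-+] → (1.8034, 0, -0.0505)–(1.14572, 1.72168, -0.0505)  len=1.8430

Chained into 1 loop(s):
  loop 1: 10 segments, perimeter = 12.0584
Total perimeter = 12.058

loops=1 perimeter=12.058


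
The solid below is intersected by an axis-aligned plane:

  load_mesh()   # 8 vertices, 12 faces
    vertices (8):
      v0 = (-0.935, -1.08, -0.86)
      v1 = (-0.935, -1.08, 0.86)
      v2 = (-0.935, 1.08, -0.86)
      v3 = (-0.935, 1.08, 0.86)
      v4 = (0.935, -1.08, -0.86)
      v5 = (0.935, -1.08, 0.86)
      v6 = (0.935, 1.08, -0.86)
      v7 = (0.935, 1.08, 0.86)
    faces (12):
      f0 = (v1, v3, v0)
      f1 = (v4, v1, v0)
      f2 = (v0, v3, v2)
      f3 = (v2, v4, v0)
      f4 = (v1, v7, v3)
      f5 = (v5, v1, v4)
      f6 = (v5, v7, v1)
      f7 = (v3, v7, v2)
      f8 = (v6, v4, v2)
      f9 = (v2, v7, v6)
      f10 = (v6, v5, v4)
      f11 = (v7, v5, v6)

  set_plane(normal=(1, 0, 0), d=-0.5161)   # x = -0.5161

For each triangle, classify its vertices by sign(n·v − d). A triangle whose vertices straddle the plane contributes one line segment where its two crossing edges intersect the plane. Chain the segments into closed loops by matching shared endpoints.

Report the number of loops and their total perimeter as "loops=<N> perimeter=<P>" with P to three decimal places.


loops=1 perimeter=7.760

Straddling triangles (8 of 12):
  (v4,v1,v0) [+--] → (-0.5161, -1.08, 0.474702)–(-0.5161, -1.08, -0.86)  len=1.3347
  (v2,v4,v0) [-+-] → (-0.5161, 0.596137, -0.86)–(-0.5161, -1.08, -0.86)  len=1.6761
  (v1,v7,v3) [-+-] → (-0.5161, -0.596137, 0.86)–(-0.5161, 1.08, 0.86)  len=1.6761
  (v5,v1,v4) [+-+] → (-0.5161, -1.08, 0.86)–(-0.5161, -1.08, 0.474702)  len=0.3853
  (v5,v7,v1) [++-] → (-0.5161, -0.596137, 0.86)–(-0.5161, -1.08, 0.86)  len=0.4839
  (v3,v7,v2) [-+-] → (-0.5161, 1.08, 0.86)–(-0.5161, 1.08, -0.474702)  len=1.3347
  (v6,v4,v2) [++-] → (-0.5161, 0.596137, -0.86)–(-0.5161, 1.08, -0.86)  len=0.4839
  (v2,v7,v6) [-++] → (-0.5161, 1.08, -0.474702)–(-0.5161, 1.08, -0.86)  len=0.3853

Chained into 1 loop(s):
  loop 1: 8 segments, perimeter = 7.7600
Total perimeter = 7.760


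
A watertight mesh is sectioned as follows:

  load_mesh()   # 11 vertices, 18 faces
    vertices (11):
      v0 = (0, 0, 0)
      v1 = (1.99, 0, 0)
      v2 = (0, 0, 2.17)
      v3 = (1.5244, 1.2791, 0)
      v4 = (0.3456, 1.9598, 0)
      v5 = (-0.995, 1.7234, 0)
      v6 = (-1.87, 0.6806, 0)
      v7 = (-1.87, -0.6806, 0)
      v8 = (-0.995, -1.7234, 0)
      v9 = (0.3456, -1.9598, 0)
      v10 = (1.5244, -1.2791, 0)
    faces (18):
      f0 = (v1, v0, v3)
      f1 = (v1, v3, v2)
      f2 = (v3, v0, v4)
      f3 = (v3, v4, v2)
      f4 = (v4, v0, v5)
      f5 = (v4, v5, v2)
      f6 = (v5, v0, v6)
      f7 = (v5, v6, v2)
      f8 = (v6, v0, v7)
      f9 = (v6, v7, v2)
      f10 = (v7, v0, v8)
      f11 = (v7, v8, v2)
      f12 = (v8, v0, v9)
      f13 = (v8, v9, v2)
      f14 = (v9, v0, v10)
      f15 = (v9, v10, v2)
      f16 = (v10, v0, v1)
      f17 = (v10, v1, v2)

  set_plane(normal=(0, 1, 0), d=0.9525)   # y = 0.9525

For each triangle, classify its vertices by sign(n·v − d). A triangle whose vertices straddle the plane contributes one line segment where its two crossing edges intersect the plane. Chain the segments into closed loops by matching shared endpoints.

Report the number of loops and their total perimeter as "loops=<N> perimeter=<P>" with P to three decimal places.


loops=1 perimeter=7.348

Straddling triangles (8 of 18):
  (v1,v0,v3) [--+] → (1.13517, 0.9525, 0)–(1.64328, 0.9525, 0)  len=0.5081
  (v1,v3,v2) [-+-] → (1.64328, 0.9525, 0)–(1.13517, 0.9525, 0.554079)  len=0.7518
  (v3,v0,v4) [+-+] → (1.13517, 0.9525, 0)–(0.167968, 0.9525, 0)  len=0.9672
  (v3,v4,v2) [++-] → (0.167968, 0.9525, 1.11534)–(1.13517, 0.9525, 0.554079)  len=1.1183
  (v4,v0,v5) [+-+] → (0.167968, 0.9525, 0)–(-0.549923, 0.9525, 0)  len=0.7179
  (v4,v5,v2) [++-] → (-0.549923, 0.9525, 0.97067)–(0.167968, 0.9525, 1.11534)  len=0.7323
  (v5,v0,v6) [+--] → (-0.549923, 0.9525, 0)–(-1.64185, 0.9525, 0)  len=1.0919
  (v5,v6,v2) [+--] → (-1.64185, 0.9525, 0)–(-0.549923, 0.9525, 0.97067)  len=1.4610

Chained into 1 loop(s):
  loop 1: 8 segments, perimeter = 7.3485
Total perimeter = 7.348


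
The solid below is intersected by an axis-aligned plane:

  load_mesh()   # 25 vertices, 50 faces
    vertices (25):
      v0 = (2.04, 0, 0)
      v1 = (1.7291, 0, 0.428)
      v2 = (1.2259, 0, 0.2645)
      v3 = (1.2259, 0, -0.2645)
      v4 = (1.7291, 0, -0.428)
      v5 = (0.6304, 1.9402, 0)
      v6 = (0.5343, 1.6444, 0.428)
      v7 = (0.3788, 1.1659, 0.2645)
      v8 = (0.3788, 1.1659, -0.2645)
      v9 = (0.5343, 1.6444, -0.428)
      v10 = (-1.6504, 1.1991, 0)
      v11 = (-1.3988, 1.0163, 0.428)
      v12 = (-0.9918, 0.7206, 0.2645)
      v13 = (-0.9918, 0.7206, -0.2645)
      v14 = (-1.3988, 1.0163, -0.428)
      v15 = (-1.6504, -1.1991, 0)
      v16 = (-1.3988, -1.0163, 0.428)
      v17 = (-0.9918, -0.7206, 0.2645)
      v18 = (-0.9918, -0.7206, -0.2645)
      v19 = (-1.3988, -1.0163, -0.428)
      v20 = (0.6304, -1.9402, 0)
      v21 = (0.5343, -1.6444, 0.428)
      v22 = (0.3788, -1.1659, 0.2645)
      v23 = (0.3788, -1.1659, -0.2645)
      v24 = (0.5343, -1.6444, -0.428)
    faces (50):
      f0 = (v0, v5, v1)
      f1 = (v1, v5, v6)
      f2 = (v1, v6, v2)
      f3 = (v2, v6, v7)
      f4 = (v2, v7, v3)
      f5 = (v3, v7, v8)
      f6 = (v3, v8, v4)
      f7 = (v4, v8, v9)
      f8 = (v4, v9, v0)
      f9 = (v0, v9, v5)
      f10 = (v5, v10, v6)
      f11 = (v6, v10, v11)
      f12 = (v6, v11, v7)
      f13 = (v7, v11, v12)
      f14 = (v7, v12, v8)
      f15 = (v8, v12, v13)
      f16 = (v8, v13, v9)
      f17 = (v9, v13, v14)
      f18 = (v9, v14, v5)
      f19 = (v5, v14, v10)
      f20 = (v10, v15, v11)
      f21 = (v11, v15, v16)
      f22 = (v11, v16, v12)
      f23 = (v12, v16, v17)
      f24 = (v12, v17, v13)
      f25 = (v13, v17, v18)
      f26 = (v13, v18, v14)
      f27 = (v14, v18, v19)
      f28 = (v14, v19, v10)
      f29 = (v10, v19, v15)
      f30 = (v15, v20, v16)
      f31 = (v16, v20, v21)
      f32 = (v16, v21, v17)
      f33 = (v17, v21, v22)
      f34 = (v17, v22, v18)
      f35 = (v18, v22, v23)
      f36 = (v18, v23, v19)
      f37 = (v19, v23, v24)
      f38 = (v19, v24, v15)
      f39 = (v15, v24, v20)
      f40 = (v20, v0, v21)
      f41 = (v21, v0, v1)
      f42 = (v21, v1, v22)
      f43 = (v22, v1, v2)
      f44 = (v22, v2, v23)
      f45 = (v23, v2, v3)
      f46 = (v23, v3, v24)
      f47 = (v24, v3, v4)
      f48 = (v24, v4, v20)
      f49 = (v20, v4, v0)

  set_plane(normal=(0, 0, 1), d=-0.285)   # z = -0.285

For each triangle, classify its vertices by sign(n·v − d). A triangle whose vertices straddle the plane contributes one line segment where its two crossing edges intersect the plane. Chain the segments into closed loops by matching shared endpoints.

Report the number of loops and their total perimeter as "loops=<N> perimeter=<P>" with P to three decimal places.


Straddling triangles (20 of 50):
  (v3,v8,v4) [++-] → (0.548104, 1.01972, -0.285)–(1.28899, 0, -0.285)  len=1.2605
  (v4,v8,v9) [-+-] → (0.548104, 1.01972, -0.285)–(0.398297, 1.2259, -0.285)  len=0.2549
  (v4,v9,v0) [--+] → (1.03737, 1.09499, -0.285)–(1.83298, 0, -0.285)  len=1.3535
  (v0,v9,v5) [+-+] → (1.03737, 1.09499, -0.285)–(0.566408, 1.74323, -0.285)  len=0.8013
  (v8,v13,v9) [++-] → (-0.800454, 0.836428, -0.285)–(0.398297, 1.2259, -0.285)  len=1.2604
  (v9,v13,v14) [-+-] → (-0.800454, 0.836428, -0.285)–(-1.04283, 0.757676, -0.285)  len=0.2548
  (v9,v14,v5) [--+] → (-0.72082, 1.32499, -0.285)–(0.566408, 1.74323, -0.285)  len=1.3535
  (v5,v14,v10) [+-+] → (-0.72082, 1.32499, -0.285)–(-1.48286, 1.07738, -0.285)  len=0.8013
  (v13,v18,v14) [++-] → (-1.04283, -0.502824, -0.285)–(-1.04283, 0.757676, -0.285)  len=1.2605
  (v14,v18,v19) [-+-] → (-1.04283, -0.502824, -0.285)–(-1.04283, -0.757676, -0.285)  len=0.2549
  (v14,v19,v10) [--+] → (-1.48286, -0.276108, -0.285)–(-1.48286, 1.07738, -0.285)  len=1.3535
  (v10,v19,v15) [+-+] → (-1.48286, -0.276108, -0.285)–(-1.48286, -1.07738, -0.285)  len=0.8013
  (v18,v23,v19) [++-] → (0.15592, -1.14714, -0.285)–(-1.04283, -0.757676, -0.285)  len=1.2604
  (v19,v23,v24) [-+-] → (0.15592, -1.14714, -0.285)–(0.398297, -1.2259, -0.285)  len=0.2548
  (v19,v24,v15) [--+] → (-0.195635, -1.49562, -0.285)–(-1.48286, -1.07738, -0.285)  len=1.3535
  (v15,v24,v20) [+-+] → (-0.195635, -1.49562, -0.285)–(0.566408, -1.74323, -0.285)  len=0.8013
  (v23,v3,v24) [++-] → (1.13919, -0.206179, -0.285)–(0.398297, -1.2259, -0.285)  len=1.2605
  (v24,v3,v4) [-+-] → (1.13919, -0.206179, -0.285)–(1.28899, 0, -0.285)  len=0.2549
  (v24,v4,v20) [--+] → (1.36201, -0.648244, -0.285)–(0.566408, -1.74323, -0.285)  len=1.3535
  (v20,v4,v0) [+-+] → (1.36201, -0.648244, -0.285)–(1.83298, 0, -0.285)  len=0.8013

Chained into 2 loop(s):
  loop 1: 10 segments, perimeter = 7.5765
  loop 2: 10 segments, perimeter = 10.7738
Total perimeter = 18.350

loops=2 perimeter=18.350


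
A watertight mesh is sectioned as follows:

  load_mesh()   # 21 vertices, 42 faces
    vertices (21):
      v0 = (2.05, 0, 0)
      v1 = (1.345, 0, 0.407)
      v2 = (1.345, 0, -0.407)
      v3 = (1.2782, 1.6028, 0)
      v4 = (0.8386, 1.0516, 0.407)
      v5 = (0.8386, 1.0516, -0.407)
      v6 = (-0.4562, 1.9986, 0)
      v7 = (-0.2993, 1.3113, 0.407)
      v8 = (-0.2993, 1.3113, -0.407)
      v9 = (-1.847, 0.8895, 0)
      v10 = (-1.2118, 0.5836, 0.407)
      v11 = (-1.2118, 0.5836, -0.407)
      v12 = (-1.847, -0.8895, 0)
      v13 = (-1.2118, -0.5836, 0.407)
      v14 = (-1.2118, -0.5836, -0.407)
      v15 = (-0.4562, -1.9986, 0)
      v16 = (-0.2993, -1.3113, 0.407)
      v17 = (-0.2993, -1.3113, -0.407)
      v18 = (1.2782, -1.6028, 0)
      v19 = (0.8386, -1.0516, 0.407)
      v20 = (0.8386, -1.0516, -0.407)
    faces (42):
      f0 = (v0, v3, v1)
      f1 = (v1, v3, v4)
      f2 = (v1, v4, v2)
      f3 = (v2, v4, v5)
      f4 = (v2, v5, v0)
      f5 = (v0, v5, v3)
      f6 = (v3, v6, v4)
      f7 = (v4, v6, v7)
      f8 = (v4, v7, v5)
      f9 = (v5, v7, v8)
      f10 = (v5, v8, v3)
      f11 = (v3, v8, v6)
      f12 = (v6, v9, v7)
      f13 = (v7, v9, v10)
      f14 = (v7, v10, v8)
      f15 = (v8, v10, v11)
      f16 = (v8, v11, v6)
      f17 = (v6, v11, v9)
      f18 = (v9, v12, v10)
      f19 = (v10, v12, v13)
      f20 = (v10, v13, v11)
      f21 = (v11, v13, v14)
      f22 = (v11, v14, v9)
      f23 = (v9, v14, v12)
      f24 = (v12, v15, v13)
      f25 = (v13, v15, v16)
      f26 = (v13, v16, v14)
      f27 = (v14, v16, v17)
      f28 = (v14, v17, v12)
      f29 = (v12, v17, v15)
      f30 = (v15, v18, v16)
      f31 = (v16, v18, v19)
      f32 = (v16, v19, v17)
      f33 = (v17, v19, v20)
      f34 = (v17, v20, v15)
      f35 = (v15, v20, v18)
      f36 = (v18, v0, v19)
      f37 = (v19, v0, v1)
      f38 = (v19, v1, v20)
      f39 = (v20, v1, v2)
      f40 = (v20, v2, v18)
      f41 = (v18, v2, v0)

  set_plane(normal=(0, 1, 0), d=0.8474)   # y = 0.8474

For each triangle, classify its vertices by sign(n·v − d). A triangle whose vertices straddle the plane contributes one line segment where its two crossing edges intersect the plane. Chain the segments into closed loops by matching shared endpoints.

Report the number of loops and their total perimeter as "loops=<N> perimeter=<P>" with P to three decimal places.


Straddling triangles (14 of 42):
  (v0,v3,v1) [-+-] → (1.64195, 0.8474, 0)–(1.30968, 0.8474, 0.191819)  len=0.3837
  (v1,v3,v4) [-++] → (1.30968, 0.8474, 0.191819)–(0.936933, 0.8474, 0.407)  len=0.4304
  (v1,v4,v2) [-+-] → (0.936933, 0.8474, 0.407)–(0.936933, 0.8474, 0.248937)  len=0.1581
  (v2,v4,v5) [-++] → (0.936933, 0.8474, 0.248937)–(0.936933, 0.8474, -0.407)  len=0.6559
  (v2,v5,v0) [-+-] → (0.936933, 0.8474, -0.407)–(1.07383, 0.8474, -0.327969)  len=0.1581
  (v0,v5,v3) [-++] → (1.07383, 0.8474, -0.327969)–(1.64195, 0.8474, 0)  len=0.6560
  (v7,v9,v10) [++-] → (-1.75958, 0.8474, 0.0560141)–(-0.881008, 0.8474, 0.407)  len=0.9461
  (v7,v10,v8) [+-+] → (-0.881008, 0.8474, 0.407)–(-0.881008, 0.8474, 0.111915)  len=0.2951
  (v8,v10,v11) [+--] → (-0.881008, 0.8474, 0.111915)–(-0.881008, 0.8474, -0.407)  len=0.5189
  (v8,v11,v6) [+-+] → (-0.881008, 0.8474, -0.407)–(-1.07093, 0.8474, -0.331123)  len=0.2045
  (v6,v11,v9) [+-+] → (-1.07093, 0.8474, -0.331123)–(-1.75958, 0.8474, -0.0560141)  len=0.7416
  (v9,v12,v10) [+--] → (-1.847, 0.8474, 0)–(-1.75958, 0.8474, 0.0560141)  len=0.1038
  (v11,v14,v9) [--+] → (-1.82885, 0.8474, -0.0116317)–(-1.75958, 0.8474, -0.0560141)  len=0.0823
  (v9,v14,v12) [+--] → (-1.82885, 0.8474, -0.0116317)–(-1.847, 0.8474, 0)  len=0.0216

Chained into 2 loop(s):
  loop 1: 6 segments, perimeter = 2.4421
  loop 2: 8 segments, perimeter = 2.9138
Total perimeter = 5.356

loops=2 perimeter=5.356


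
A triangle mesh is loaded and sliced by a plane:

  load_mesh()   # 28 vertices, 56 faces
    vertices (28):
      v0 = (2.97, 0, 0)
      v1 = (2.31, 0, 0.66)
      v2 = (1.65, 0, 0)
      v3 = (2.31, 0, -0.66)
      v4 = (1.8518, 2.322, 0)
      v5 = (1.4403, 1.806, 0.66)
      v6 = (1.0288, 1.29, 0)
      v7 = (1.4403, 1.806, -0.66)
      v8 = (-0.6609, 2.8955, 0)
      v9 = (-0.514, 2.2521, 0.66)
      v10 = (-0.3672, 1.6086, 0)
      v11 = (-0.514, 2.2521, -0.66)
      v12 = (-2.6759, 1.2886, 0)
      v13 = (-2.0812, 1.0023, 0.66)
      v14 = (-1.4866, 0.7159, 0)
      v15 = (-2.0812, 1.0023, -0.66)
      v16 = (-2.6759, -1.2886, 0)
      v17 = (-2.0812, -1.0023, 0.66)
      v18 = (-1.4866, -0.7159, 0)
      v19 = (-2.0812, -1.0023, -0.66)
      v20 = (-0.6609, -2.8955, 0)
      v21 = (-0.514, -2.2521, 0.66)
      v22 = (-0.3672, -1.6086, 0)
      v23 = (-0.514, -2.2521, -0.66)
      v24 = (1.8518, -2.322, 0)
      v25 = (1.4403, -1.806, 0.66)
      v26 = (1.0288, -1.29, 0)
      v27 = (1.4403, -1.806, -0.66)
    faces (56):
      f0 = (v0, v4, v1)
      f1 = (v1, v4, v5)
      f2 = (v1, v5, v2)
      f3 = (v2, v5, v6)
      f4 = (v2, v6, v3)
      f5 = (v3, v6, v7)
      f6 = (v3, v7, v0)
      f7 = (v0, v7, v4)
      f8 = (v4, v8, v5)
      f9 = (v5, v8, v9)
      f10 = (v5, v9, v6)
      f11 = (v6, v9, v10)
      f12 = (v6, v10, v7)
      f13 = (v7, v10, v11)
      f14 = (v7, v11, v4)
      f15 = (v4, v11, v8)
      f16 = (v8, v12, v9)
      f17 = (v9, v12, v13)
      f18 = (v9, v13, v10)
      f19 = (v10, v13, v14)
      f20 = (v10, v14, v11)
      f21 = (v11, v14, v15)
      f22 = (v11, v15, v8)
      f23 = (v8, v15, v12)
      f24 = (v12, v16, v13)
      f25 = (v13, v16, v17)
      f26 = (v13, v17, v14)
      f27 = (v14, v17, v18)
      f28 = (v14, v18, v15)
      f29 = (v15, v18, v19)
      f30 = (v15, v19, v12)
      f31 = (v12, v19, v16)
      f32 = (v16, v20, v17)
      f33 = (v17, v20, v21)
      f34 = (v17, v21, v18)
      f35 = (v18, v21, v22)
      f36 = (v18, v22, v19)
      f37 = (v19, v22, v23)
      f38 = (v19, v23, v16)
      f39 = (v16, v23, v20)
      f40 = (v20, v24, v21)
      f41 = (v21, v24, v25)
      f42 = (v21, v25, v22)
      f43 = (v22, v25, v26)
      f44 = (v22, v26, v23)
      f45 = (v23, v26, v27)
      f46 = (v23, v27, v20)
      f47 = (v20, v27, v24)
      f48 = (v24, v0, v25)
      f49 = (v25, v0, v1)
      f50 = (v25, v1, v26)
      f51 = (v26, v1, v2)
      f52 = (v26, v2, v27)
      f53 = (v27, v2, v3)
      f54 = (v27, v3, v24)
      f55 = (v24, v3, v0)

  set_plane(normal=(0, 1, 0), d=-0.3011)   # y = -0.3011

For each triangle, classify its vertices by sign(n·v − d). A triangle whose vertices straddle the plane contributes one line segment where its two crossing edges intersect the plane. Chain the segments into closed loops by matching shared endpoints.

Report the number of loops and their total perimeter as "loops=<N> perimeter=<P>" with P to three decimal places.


Straddling triangles (16 of 56):
  (v12,v16,v13) [+-+] → (-2.6759, -0.3011, 0)–(-2.41955, -0.3011, 0.284495)  len=0.3830
  (v13,v16,v17) [+--] → (-2.41955, -0.3011, 0.284495)–(-2.0812, -0.3011, 0.66)  len=0.5055
  (v13,v17,v14) [+-+] → (-2.0812, -0.3011, 0.66)–(-1.83854, -0.3011, 0.390653)  len=0.3625
  (v14,v17,v18) [+--] → (-1.83854, -0.3011, 0.390653)–(-1.4866, -0.3011, 0)  len=0.5258
  (v14,v18,v15) [+-+] → (-1.4866, -0.3011, 0)–(-1.63015, -0.3011, -0.159334)  len=0.2145
  (v15,v18,v19) [+--] → (-1.63015, -0.3011, -0.159334)–(-2.0812, -0.3011, -0.66)  len=0.6739
  (v15,v19,v12) [+-+] → (-2.0812, -0.3011, -0.66)–(-2.26323, -0.3011, -0.457987)  len=0.2719
  (v12,v19,v16) [+--] → (-2.26323, -0.3011, -0.457987)–(-2.6759, -0.3011, 0)  len=0.6165
  (v24,v0,v25) [-+-] → (2.825, -0.3011, 0)–(2.71497, -0.3011, 0.110037)  len=0.1556
  (v25,v0,v1) [-++] → (2.71497, -0.3011, 0.110037)–(2.165, -0.3011, 0.66)  len=0.7778
  (v25,v1,v26) [-+-] → (2.165, -0.3011, 0.66)–(2.01095, -0.3011, 0.505949)  len=0.2179
  (v26,v1,v2) [-++] → (2.01095, -0.3011, 0.505949)–(1.50501, -0.3011, 0)  len=0.7155
  (v26,v2,v27) [-+-] → (1.50501, -0.3011, 0)–(1.61504, -0.3011, -0.110037)  len=0.1556
  (v27,v2,v3) [-++] → (1.61504, -0.3011, -0.110037)–(2.165, -0.3011, -0.66)  len=0.7778
  (v27,v3,v24) [-+-] → (2.165, -0.3011, -0.66)–(2.25058, -0.3011, -0.574416)  len=0.1210
  (v24,v3,v0) [-++] → (2.25058, -0.3011, -0.574416)–(2.825, -0.3011, 0)  len=0.8123

Chained into 2 loop(s):
  loop 1: 8 segments, perimeter = 3.5535
  loop 2: 8 segments, perimeter = 3.7335
Total perimeter = 7.287

loops=2 perimeter=7.287


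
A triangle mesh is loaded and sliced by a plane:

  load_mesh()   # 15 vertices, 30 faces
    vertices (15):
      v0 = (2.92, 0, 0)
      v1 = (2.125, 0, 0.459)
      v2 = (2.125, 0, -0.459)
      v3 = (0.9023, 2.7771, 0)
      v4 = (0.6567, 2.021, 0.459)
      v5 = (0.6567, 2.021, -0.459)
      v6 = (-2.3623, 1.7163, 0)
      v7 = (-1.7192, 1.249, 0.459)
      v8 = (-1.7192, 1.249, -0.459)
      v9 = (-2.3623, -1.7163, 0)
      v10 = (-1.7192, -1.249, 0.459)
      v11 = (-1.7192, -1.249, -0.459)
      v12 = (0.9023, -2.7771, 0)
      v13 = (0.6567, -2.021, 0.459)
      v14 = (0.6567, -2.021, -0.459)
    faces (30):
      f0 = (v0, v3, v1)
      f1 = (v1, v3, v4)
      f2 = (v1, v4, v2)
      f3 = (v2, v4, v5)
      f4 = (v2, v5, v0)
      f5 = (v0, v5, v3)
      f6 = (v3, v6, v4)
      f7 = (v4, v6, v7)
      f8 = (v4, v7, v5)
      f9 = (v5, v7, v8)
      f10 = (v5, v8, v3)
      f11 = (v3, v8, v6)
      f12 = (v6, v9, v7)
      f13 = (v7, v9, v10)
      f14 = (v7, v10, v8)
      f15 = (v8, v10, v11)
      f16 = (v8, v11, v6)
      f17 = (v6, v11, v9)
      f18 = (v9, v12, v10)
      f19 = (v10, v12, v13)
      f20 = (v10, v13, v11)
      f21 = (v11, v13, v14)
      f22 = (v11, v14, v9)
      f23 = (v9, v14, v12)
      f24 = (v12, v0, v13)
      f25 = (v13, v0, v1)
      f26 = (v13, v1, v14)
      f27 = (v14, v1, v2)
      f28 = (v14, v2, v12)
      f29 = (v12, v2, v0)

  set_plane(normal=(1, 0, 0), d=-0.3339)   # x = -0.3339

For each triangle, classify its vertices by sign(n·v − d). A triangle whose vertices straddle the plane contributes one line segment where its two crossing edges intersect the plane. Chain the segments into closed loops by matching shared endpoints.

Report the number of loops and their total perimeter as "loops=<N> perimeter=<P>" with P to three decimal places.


Straddling triangles (12 of 30):
  (v3,v6,v4) [+-+] → (-0.3339, 2.37541, 0)–(-0.3339, 1.92102, 0.308392)  len=0.5492
  (v4,v6,v7) [+--] → (-0.3339, 1.92102, 0.308392)–(-0.3339, 1.69912, 0.459)  len=0.2682
  (v4,v7,v5) [+-+] → (-0.3339, 1.69912, 0.459)–(-0.3339, 1.69912, -0.0762521)  len=0.5353
  (v5,v7,v8) [+--] → (-0.3339, 1.69912, -0.0762521)–(-0.3339, 1.69912, -0.459)  len=0.3827
  (v5,v8,v3) [+-+] → (-0.3339, 1.69912, -0.459)–(-0.3339, 2.05651, -0.216447)  len=0.4319
  (v3,v8,v6) [+--] → (-0.3339, 2.05651, -0.216447)–(-0.3339, 2.37541, 0)  len=0.3854
  (v9,v12,v10) [-+-] → (-0.3339, -2.37541, 0)–(-0.3339, -2.05651, 0.216447)  len=0.3854
  (v10,v12,v13) [-++] → (-0.3339, -2.05651, 0.216447)–(-0.3339, -1.69912, 0.459)  len=0.4319
  (v10,v13,v11) [-+-] → (-0.3339, -1.69912, 0.459)–(-0.3339, -1.69912, 0.0762521)  len=0.3827
  (v11,v13,v14) [-++] → (-0.3339, -1.69912, 0.0762521)–(-0.3339, -1.69912, -0.459)  len=0.5353
  (v11,v14,v9) [-+-] → (-0.3339, -1.69912, -0.459)–(-0.3339, -1.92102, -0.308392)  len=0.2682
  (v9,v14,v12) [-++] → (-0.3339, -1.92102, -0.308392)–(-0.3339, -2.37541, 0)  len=0.5492

Chained into 2 loop(s):
  loop 1: 6 segments, perimeter = 2.5527
  loop 2: 6 segments, perimeter = 2.5527
Total perimeter = 5.105

loops=2 perimeter=5.105


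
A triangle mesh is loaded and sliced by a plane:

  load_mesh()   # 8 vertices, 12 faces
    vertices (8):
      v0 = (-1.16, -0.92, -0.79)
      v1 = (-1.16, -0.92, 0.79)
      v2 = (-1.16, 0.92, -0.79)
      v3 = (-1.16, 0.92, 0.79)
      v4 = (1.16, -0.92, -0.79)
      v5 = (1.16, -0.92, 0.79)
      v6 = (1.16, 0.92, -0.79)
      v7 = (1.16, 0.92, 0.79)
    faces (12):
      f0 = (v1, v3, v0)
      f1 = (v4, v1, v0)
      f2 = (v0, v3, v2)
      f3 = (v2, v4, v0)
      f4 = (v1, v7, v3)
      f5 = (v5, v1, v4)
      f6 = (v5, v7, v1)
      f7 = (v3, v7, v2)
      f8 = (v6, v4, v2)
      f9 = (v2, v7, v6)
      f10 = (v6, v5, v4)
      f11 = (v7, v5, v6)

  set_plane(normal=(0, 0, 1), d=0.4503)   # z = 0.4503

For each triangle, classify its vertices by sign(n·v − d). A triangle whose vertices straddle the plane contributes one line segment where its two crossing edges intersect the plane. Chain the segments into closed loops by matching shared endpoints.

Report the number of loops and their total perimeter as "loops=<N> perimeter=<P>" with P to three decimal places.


Straddling triangles (8 of 12):
  (v1,v3,v0) [++-] → (-1.16, 0.5244, 0.4503)–(-1.16, -0.92, 0.4503)  len=1.4444
  (v4,v1,v0) [-+-] → (-0.6612, -0.92, 0.4503)–(-1.16, -0.92, 0.4503)  len=0.4988
  (v0,v3,v2) [-+-] → (-1.16, 0.5244, 0.4503)–(-1.16, 0.92, 0.4503)  len=0.3956
  (v5,v1,v4) [++-] → (-0.6612, -0.92, 0.4503)–(1.16, -0.92, 0.4503)  len=1.8212
  (v3,v7,v2) [++-] → (0.6612, 0.92, 0.4503)–(-1.16, 0.92, 0.4503)  len=1.8212
  (v2,v7,v6) [-+-] → (0.6612, 0.92, 0.4503)–(1.16, 0.92, 0.4503)  len=0.4988
  (v6,v5,v4) [-+-] → (1.16, -0.5244, 0.4503)–(1.16, -0.92, 0.4503)  len=0.3956
  (v7,v5,v6) [++-] → (1.16, -0.5244, 0.4503)–(1.16, 0.92, 0.4503)  len=1.4444

Chained into 1 loop(s):
  loop 1: 8 segments, perimeter = 8.3200
Total perimeter = 8.320

loops=1 perimeter=8.320


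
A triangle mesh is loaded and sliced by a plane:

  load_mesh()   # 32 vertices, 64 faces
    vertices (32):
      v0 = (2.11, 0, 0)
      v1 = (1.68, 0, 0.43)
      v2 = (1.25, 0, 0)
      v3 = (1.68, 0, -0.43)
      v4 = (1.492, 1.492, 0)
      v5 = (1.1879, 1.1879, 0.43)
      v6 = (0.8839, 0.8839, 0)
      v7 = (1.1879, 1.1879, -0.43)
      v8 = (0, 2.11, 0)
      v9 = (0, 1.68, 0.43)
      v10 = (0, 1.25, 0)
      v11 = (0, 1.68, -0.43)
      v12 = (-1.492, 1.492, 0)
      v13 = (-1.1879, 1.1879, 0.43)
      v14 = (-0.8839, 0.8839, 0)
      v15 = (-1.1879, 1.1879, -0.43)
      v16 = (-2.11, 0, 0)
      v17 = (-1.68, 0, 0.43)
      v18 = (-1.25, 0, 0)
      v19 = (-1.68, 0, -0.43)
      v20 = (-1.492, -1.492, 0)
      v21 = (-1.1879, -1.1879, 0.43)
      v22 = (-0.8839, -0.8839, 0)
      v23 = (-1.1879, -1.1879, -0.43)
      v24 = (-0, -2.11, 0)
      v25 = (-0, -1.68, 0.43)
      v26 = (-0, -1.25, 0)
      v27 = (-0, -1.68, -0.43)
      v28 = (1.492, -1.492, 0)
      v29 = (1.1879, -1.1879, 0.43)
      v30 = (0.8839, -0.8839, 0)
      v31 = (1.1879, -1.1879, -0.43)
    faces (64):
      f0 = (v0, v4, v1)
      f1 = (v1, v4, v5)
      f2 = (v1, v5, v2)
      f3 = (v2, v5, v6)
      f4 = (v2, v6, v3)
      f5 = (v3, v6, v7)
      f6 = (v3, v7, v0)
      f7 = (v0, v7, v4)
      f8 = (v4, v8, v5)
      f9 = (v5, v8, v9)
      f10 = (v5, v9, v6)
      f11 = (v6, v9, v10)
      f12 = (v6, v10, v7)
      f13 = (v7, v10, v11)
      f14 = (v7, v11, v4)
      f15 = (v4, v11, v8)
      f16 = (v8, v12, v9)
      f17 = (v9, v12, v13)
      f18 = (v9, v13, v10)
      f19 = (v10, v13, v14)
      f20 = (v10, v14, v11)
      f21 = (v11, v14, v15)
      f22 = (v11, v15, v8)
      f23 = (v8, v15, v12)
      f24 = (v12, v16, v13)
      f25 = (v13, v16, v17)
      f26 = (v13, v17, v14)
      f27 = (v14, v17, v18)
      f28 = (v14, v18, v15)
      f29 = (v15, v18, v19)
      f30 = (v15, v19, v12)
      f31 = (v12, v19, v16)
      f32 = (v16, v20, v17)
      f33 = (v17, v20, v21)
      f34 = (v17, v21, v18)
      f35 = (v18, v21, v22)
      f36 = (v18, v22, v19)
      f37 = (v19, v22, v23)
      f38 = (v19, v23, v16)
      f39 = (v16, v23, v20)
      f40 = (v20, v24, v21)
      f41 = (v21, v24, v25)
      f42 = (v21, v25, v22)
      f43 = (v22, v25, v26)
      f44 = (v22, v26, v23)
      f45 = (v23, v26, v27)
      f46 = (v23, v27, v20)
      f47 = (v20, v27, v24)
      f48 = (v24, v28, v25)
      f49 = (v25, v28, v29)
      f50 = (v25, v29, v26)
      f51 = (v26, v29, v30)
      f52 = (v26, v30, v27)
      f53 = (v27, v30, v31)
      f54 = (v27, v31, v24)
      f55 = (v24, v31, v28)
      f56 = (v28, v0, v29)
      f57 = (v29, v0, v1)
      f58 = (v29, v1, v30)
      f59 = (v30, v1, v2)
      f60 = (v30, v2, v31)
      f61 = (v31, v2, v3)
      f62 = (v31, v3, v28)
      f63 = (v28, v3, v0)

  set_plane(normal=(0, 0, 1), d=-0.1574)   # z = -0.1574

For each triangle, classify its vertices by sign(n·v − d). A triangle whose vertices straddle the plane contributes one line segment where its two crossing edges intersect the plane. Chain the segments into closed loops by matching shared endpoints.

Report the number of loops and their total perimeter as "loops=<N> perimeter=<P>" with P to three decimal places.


loops=2 perimeter=20.573

Straddling triangles (32 of 64):
  (v2,v6,v3) [++-] → (1.17531, 0.560351, -0.1574)–(1.4074, 0, -0.1574)  len=0.6065
  (v3,v6,v7) [-+-] → (1.17531, 0.560351, -0.1574)–(0.995178, 0.995178, -0.1574)  len=0.4707
  (v3,v7,v0) [--+] → (1.77247, 0.434827, -0.1574)–(1.9526, 0, -0.1574)  len=0.4707
  (v0,v7,v4) [+-+] → (1.77247, 0.434827, -0.1574)–(1.38069, 1.38069, -0.1574)  len=1.0238
  (v6,v10,v7) [++-] → (0.434827, 1.22727, -0.1574)–(0.995178, 0.995178, -0.1574)  len=0.6065
  (v7,v10,v11) [-+-] → (0.434827, 1.22727, -0.1574)–(0, 1.4074, -0.1574)  len=0.4707
  (v7,v11,v4) [--+] → (0.945859, 1.56082, -0.1574)–(1.38069, 1.38069, -0.1574)  len=0.4707
  (v4,v11,v8) [+-+] → (0.945859, 1.56082, -0.1574)–(0, 1.9526, -0.1574)  len=1.0238
  (v10,v14,v11) [++-] → (-0.560351, 1.17531, -0.1574)–(0, 1.4074, -0.1574)  len=0.6065
  (v11,v14,v15) [-+-] → (-0.560351, 1.17531, -0.1574)–(-0.995178, 0.995178, -0.1574)  len=0.4707
  (v11,v15,v8) [--+] → (-0.434827, 1.77247, -0.1574)–(0, 1.9526, -0.1574)  len=0.4707
  (v8,v15,v12) [+-+] → (-0.434827, 1.77247, -0.1574)–(-1.38069, 1.38069, -0.1574)  len=1.0238
  (v14,v18,v15) [++-] → (-1.22727, 0.434827, -0.1574)–(-0.995178, 0.995178, -0.1574)  len=0.6065
  (v15,v18,v19) [-+-] → (-1.22727, 0.434827, -0.1574)–(-1.4074, 0, -0.1574)  len=0.4707
  (v15,v19,v12) [--+] → (-1.56082, 0.945859, -0.1574)–(-1.38069, 1.38069, -0.1574)  len=0.4707
  (v12,v19,v16) [+-+] → (-1.56082, 0.945859, -0.1574)–(-1.9526, 0, -0.1574)  len=1.0238
  (v18,v22,v19) [++-] → (-1.17531, -0.560351, -0.1574)–(-1.4074, 0, -0.1574)  len=0.6065
  (v19,v22,v23) [-+-] → (-1.17531, -0.560351, -0.1574)–(-0.995178, -0.995178, -0.1574)  len=0.4707
  (v19,v23,v16) [--+] → (-1.77247, -0.434827, -0.1574)–(-1.9526, 0, -0.1574)  len=0.4707
  (v16,v23,v20) [+-+] → (-1.77247, -0.434827, -0.1574)–(-1.38069, -1.38069, -0.1574)  len=1.0238
  (v22,v26,v23) [++-] → (-0.434827, -1.22727, -0.1574)–(-0.995178, -0.995178, -0.1574)  len=0.6065
  (v23,v26,v27) [-+-] → (-0.434827, -1.22727, -0.1574)–(0, -1.4074, -0.1574)  len=0.4707
  (v23,v27,v20) [--+] → (-0.945859, -1.56082, -0.1574)–(-1.38069, -1.38069, -0.1574)  len=0.4707
  (v20,v27,v24) [+-+] → (-0.945859, -1.56082, -0.1574)–(0, -1.9526, -0.1574)  len=1.0238
  (v26,v30,v27) [++-] → (0.560351, -1.17531, -0.1574)–(0, -1.4074, -0.1574)  len=0.6065
  (v27,v30,v31) [-+-] → (0.560351, -1.17531, -0.1574)–(0.995178, -0.995178, -0.1574)  len=0.4707
  (v27,v31,v24) [--+] → (0.434827, -1.77247, -0.1574)–(0, -1.9526, -0.1574)  len=0.4707
  (v24,v31,v28) [+-+] → (0.434827, -1.77247, -0.1574)–(1.38069, -1.38069, -0.1574)  len=1.0238
  (v30,v2,v31) [++-] → (1.22727, -0.434827, -0.1574)–(0.995178, -0.995178, -0.1574)  len=0.6065
  (v31,v2,v3) [-+-] → (1.22727, -0.434827, -0.1574)–(1.4074, 0, -0.1574)  len=0.4707
  (v31,v3,v28) [--+] → (1.56082, -0.945859, -0.1574)–(1.38069, -1.38069, -0.1574)  len=0.4707
  (v28,v3,v0) [+-+] → (1.56082, -0.945859, -0.1574)–(1.9526, 0, -0.1574)  len=1.0238

Chained into 2 loop(s):
  loop 1: 16 segments, perimeter = 8.6174
  loop 2: 16 segments, perimeter = 11.9556
Total perimeter = 20.573


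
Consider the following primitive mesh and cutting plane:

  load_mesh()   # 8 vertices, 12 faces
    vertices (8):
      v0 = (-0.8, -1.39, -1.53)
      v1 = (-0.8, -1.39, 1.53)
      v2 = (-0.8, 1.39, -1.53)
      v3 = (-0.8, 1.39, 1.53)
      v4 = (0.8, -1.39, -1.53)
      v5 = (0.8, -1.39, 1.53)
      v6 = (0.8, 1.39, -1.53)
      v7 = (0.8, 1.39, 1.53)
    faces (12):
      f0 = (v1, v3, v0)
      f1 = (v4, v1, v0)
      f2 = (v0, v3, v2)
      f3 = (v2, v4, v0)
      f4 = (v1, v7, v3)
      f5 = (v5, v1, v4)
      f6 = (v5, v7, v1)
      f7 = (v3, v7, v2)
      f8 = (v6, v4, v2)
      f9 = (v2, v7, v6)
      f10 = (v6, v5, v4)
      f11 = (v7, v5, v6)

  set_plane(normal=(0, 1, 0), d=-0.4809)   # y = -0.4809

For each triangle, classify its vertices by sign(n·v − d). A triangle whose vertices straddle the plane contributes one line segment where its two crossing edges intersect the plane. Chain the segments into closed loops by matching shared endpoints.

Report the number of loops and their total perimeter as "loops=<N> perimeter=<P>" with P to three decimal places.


loops=1 perimeter=9.320

Straddling triangles (8 of 12):
  (v1,v3,v0) [-+-] → (-0.8, -0.4809, 1.53)–(-0.8, -0.4809, -0.529336)  len=2.0593
  (v0,v3,v2) [-++] → (-0.8, -0.4809, -0.529336)–(-0.8, -0.4809, -1.53)  len=1.0007
  (v2,v4,v0) [+--] → (0.276777, -0.4809, -1.53)–(-0.8, -0.4809, -1.53)  len=1.0768
  (v1,v7,v3) [-++] → (-0.276777, -0.4809, 1.53)–(-0.8, -0.4809, 1.53)  len=0.5232
  (v5,v7,v1) [-+-] → (0.8, -0.4809, 1.53)–(-0.276777, -0.4809, 1.53)  len=1.0768
  (v6,v4,v2) [+-+] → (0.8, -0.4809, -1.53)–(0.276777, -0.4809, -1.53)  len=0.5232
  (v6,v5,v4) [+--] → (0.8, -0.4809, 0.529336)–(0.8, -0.4809, -1.53)  len=2.0593
  (v7,v5,v6) [+-+] → (0.8, -0.4809, 1.53)–(0.8, -0.4809, 0.529336)  len=1.0007

Chained into 1 loop(s):
  loop 1: 8 segments, perimeter = 9.3200
Total perimeter = 9.320
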